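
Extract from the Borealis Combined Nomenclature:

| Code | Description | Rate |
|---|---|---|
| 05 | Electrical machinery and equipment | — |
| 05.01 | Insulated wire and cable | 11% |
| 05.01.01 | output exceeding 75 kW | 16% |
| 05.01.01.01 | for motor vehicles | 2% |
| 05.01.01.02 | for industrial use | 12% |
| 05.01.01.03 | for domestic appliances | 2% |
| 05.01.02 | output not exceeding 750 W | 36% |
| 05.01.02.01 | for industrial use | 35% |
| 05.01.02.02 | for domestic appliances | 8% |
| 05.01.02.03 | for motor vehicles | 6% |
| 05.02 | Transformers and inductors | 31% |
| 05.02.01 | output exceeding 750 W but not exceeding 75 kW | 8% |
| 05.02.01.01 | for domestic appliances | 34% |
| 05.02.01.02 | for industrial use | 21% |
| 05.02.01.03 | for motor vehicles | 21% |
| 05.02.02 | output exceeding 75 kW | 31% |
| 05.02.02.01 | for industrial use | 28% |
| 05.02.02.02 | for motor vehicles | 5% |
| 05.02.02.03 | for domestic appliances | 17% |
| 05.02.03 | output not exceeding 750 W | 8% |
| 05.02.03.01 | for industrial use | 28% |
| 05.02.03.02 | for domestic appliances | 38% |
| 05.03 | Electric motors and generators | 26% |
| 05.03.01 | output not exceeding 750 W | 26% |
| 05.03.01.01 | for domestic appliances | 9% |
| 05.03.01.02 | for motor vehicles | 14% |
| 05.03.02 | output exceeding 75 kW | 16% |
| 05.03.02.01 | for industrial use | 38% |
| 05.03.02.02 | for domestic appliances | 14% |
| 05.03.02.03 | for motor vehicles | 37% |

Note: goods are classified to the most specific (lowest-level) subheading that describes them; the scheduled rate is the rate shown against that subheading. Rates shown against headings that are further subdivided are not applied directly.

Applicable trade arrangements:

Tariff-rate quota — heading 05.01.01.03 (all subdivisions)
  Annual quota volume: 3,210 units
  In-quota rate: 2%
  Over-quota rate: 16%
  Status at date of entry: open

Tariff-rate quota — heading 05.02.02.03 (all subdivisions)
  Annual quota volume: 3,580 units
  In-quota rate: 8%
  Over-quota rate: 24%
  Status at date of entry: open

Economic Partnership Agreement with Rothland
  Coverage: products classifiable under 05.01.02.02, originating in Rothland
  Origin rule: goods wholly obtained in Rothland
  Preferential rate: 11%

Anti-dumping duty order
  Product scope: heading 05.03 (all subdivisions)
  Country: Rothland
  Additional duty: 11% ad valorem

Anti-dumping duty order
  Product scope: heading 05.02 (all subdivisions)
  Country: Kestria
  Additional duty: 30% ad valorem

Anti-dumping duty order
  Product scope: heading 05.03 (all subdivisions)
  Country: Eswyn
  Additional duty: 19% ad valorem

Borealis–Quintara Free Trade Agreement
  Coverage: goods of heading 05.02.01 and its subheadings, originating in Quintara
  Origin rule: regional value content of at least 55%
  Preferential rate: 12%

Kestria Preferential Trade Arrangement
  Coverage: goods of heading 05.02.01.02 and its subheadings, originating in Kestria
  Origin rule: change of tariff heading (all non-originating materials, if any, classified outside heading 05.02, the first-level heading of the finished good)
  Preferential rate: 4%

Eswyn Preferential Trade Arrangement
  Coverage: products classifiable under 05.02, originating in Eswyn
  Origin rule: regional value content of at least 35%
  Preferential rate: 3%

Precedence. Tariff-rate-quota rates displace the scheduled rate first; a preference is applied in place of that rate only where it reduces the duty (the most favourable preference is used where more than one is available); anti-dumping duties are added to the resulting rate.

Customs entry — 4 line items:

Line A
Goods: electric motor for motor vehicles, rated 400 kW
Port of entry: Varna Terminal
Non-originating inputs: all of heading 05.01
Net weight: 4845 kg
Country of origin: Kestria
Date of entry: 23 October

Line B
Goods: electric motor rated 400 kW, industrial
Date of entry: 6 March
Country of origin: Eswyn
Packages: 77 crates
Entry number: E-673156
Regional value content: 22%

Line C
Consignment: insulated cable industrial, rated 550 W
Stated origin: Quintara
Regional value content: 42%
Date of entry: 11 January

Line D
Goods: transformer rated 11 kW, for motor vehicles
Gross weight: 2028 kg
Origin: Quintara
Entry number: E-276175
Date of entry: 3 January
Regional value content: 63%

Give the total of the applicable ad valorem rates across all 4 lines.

141%

Line A: electric motor → 05.03; rated 400 kW → 05.03.02; for motor vehicles → 05.03.02.03. Scheduled 37%. Kestria agreement on 05.02.01.02: 05.03.02.03 not covered. → 37%.
Line B: electric motor → 05.03; rated 400 kW → 05.03.02; industrial → 05.03.02.01. Scheduled 38%. Eswyn agreement on 05.02: 05.03.02.01 not covered; anti-dumping (Eswyn, 05.03): +19%; total 38% + 19% = 57%. → 57%.
Line C: insulated cable → 05.01; rated 550 W → 05.01.02; industrial → 05.01.02.01. Scheduled 35%. Quintara agreement on 05.02.01: 05.01.02.01 not covered. → 35%.
Line D: transformer → 05.02; rated 11 kW → 05.02.01; for motor vehicles → 05.02.01.03. Scheduled 21%. Quintara agreement on 05.02.01: RVC ≥ 55% → 12% available; preferential 12%. → 12%.
Sum: 37% + 57% + 35% + 12% = 141%.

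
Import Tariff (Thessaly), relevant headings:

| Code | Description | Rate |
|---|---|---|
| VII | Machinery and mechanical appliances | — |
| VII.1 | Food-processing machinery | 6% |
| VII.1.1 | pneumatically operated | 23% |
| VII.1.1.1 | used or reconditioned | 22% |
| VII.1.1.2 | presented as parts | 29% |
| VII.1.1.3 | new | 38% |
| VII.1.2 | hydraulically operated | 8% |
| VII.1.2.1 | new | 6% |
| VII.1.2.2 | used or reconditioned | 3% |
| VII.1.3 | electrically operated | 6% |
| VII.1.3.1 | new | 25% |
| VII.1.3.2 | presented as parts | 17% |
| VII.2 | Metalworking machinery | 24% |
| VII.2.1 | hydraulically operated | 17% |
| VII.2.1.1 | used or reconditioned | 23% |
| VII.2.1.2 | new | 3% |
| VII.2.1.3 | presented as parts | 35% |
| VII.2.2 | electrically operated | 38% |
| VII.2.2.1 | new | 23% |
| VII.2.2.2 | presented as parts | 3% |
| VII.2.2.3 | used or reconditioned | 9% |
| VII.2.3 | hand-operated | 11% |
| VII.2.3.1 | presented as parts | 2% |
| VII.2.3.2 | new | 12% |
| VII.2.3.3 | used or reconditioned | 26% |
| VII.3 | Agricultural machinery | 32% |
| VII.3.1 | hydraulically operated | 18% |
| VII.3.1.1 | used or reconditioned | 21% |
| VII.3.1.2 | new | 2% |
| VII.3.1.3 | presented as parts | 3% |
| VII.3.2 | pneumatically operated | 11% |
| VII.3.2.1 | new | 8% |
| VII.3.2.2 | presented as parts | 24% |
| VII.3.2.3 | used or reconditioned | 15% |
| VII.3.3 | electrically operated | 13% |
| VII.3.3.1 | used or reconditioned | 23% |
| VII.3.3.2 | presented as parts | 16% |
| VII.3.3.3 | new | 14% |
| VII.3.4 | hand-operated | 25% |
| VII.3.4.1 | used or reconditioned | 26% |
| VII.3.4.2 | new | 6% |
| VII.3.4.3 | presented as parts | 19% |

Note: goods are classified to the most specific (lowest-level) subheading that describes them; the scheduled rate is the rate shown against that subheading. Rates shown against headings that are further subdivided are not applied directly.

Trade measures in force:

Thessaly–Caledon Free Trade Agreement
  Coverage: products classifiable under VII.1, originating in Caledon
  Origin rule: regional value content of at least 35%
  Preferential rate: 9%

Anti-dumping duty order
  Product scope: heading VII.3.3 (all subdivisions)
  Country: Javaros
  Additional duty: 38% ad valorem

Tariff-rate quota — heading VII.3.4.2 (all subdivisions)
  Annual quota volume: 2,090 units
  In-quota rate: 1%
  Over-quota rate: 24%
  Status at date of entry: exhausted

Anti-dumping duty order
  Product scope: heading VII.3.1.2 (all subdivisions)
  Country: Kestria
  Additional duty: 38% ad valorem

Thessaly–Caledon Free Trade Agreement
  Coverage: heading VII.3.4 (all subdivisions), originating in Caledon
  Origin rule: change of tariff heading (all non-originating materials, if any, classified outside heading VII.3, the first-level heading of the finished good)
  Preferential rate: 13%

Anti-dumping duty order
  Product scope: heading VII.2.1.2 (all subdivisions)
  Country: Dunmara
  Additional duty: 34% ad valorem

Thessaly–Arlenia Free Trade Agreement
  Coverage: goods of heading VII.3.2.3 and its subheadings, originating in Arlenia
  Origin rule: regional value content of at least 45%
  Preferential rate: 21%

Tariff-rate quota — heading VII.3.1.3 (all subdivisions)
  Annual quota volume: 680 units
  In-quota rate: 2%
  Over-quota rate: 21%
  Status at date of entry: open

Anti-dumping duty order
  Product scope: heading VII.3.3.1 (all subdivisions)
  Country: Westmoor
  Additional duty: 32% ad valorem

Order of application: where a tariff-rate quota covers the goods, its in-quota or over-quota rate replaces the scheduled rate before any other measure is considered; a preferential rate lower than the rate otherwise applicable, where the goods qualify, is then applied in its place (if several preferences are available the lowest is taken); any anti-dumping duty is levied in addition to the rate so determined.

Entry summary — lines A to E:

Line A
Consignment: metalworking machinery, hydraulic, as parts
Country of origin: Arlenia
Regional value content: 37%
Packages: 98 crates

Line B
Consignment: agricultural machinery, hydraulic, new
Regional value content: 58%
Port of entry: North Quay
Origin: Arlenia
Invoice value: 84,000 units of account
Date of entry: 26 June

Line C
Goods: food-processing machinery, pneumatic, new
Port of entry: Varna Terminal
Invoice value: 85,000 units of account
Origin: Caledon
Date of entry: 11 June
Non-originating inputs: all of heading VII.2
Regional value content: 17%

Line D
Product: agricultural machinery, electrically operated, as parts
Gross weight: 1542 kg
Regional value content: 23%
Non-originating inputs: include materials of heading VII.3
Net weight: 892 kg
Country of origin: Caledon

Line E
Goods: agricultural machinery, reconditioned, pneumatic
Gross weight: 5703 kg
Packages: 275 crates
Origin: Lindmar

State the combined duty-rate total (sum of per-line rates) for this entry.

Line A: metalworking → VII.2; hydraulic → VII.2.1; as parts → VII.2.1.3. Scheduled 35%. Arlenia agreement on VII.3.2.3: VII.2.1.3 not covered. → 35%.
Line B: agricultural → VII.3; hydraulic → VII.3.1; new → VII.3.1.2. Scheduled 2%. Arlenia agreement on VII.3.2.3: VII.3.1.2 not covered. → 2%.
Line C: food-processing → VII.1; pneumatic → VII.1.1; new → VII.1.1.3. Scheduled 38%. Caledon agreement on VII.1: RVC < 35%; Caledon agreement on VII.3.4: VII.1.1.3 not covered. → 38%.
Line D: agricultural → VII.3; electrically operated → VII.3.3; as parts → VII.3.3.2. Scheduled 16%. Caledon agreement on VII.1: VII.3.3.2 not covered; Caledon agreement on VII.3.4: VII.3.3.2 not covered. → 16%.
Line E: agricultural → VII.3; pneumatic → VII.3.2; reconditioned → VII.3.2.3. Scheduled 15%. No special measure applies. → 15%.
Sum: 35% + 2% + 38% + 16% + 15% = 106%.

106%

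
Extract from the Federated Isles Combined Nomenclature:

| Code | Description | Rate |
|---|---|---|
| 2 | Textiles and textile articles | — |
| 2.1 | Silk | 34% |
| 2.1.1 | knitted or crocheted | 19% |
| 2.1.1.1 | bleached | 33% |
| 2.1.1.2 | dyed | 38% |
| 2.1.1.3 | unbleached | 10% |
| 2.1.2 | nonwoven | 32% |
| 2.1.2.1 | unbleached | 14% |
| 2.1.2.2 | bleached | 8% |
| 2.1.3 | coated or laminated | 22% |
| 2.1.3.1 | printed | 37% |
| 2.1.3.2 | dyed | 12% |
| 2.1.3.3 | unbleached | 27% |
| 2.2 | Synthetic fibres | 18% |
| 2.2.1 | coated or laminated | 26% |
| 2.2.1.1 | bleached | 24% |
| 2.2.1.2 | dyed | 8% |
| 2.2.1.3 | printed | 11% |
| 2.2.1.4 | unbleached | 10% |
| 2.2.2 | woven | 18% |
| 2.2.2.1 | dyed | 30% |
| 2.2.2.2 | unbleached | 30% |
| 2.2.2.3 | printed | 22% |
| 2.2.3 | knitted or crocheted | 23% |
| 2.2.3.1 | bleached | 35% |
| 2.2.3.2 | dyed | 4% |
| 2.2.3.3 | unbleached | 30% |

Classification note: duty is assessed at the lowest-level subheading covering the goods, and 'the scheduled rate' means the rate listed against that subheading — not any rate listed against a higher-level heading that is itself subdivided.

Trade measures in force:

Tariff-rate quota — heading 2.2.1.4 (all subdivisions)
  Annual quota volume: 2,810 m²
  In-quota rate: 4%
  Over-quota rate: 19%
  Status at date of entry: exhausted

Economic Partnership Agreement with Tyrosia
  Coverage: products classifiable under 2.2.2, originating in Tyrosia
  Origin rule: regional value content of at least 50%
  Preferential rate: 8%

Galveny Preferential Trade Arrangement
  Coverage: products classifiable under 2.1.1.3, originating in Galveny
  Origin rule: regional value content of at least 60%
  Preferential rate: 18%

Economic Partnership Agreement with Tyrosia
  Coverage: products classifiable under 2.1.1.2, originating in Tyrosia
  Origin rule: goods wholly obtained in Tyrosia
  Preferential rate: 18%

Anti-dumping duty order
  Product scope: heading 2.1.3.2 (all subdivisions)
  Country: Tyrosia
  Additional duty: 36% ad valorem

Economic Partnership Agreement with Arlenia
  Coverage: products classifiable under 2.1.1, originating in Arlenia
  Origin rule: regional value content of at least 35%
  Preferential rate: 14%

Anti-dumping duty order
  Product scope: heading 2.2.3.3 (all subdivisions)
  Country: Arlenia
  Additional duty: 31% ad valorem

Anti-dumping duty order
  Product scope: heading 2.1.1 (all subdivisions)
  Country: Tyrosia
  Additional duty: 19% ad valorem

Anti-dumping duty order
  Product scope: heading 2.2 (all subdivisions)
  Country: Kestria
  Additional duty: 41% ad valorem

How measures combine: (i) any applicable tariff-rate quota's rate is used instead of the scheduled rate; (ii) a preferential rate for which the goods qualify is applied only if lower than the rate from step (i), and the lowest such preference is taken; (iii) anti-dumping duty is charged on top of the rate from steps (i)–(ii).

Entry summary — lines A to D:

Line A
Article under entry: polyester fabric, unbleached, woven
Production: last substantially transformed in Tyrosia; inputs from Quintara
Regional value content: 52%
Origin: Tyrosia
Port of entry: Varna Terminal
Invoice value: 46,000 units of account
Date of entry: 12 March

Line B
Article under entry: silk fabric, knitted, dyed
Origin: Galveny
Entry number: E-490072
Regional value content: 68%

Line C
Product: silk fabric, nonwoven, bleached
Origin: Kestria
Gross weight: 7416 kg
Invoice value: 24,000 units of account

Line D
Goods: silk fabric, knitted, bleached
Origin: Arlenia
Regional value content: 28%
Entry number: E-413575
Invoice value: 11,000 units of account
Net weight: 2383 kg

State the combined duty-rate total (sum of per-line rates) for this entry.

87%

Line A: polyester → 2.2; woven → 2.2.2; unbleached → 2.2.2.2. Scheduled 30%. Tyrosia agreement on 2.2.2: RVC ≥ 50% → 8% available; Tyrosia agreement on 2.1.1.2: 2.2.2.2 not covered; preferential 8%. → 8%.
Line B: silk → 2.1; knitted → 2.1.1; dyed → 2.1.1.2. Scheduled 38%. Galveny agreement on 2.1.1.3: 2.1.1.2 not covered. → 38%.
Line C: silk → 2.1; nonwoven → 2.1.2; bleached → 2.1.2.2. Scheduled 8%. No special measure applies. → 8%.
Line D: silk → 2.1; knitted → 2.1.1; bleached → 2.1.1.1. Scheduled 33%. Arlenia agreement on 2.1.1: RVC < 35%. → 33%.
Sum: 8% + 38% + 8% + 33% = 87%.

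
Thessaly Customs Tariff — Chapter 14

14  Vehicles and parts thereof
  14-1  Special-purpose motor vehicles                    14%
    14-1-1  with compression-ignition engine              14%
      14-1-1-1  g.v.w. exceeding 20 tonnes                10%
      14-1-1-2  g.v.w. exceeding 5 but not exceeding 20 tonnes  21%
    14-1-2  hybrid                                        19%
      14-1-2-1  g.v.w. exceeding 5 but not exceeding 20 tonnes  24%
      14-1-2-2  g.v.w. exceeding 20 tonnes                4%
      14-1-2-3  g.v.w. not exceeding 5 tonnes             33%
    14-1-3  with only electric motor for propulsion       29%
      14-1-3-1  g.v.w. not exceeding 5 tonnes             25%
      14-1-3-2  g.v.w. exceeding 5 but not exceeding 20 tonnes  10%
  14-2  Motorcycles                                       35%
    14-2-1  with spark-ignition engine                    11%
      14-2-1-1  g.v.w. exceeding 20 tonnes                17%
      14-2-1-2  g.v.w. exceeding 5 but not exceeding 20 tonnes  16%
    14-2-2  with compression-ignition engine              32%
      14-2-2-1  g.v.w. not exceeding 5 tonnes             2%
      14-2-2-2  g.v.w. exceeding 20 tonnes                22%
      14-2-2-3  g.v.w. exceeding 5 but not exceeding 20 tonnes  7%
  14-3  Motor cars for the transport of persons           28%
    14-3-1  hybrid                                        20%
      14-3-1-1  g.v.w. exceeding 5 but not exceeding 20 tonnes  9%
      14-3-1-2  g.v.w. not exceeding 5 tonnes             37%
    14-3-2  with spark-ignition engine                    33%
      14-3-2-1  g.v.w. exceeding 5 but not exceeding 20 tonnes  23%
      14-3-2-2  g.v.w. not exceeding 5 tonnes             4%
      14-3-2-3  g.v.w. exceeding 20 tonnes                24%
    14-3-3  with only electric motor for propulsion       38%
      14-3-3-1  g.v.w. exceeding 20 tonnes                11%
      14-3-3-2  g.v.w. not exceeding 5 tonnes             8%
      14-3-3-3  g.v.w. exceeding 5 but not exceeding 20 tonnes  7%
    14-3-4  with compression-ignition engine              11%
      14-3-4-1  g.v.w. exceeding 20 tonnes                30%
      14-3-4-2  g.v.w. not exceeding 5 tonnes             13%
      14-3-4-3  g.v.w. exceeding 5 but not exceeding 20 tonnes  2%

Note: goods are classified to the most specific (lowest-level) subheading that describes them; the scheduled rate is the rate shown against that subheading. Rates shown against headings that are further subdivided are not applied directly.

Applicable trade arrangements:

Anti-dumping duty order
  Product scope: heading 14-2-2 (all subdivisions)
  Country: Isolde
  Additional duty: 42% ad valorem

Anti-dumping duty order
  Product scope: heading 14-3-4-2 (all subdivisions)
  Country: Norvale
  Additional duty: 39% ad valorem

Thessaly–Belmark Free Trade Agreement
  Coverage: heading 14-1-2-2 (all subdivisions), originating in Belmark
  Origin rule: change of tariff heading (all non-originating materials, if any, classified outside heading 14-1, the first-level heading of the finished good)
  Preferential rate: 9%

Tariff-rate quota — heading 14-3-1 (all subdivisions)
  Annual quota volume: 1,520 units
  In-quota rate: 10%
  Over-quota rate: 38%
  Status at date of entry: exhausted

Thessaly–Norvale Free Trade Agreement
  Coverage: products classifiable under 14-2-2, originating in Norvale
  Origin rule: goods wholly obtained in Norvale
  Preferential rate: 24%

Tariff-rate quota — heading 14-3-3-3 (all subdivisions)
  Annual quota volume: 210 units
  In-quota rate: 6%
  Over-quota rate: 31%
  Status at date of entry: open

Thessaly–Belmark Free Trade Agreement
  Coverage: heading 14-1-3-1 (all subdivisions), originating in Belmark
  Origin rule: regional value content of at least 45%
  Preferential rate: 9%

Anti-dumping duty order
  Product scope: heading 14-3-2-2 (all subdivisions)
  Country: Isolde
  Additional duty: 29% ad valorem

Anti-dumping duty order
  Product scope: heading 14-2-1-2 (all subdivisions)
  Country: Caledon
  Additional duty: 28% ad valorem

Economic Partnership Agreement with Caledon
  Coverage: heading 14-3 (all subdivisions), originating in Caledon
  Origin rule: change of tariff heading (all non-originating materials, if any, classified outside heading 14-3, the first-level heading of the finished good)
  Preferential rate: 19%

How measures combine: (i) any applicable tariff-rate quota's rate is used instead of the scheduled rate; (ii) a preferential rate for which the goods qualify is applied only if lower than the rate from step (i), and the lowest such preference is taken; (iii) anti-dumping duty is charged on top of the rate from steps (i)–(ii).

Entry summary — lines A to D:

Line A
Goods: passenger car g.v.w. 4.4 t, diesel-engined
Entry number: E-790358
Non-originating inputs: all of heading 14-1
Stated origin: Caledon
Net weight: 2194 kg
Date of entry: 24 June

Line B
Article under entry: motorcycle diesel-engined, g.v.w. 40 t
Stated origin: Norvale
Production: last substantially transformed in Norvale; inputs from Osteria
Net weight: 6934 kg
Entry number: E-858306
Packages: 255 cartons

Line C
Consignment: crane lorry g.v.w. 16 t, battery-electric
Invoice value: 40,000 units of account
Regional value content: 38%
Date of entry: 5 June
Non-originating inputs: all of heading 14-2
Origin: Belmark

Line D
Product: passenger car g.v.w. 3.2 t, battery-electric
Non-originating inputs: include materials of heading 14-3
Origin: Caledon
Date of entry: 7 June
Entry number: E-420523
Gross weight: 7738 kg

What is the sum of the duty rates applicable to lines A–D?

53%

Line A: passenger car → 14-3; diesel-engined → 14-3-4; g.v.w. 4.4 t → 14-3-4-2. Scheduled 13%. Caledon agreement on 14-3: CTH met → 19% available; preference 19% not lower than 13% → no reduction. → 13%.
Line B: motorcycle → 14-2; diesel-engined → 14-2-2; g.v.w. 40 t → 14-2-2-2. Scheduled 22%. Norvale agreement on 14-2-2: not wholly obtained. → 22%.
Line C: crane lorry → 14-1; battery-electric → 14-1-3; g.v.w. 16 t → 14-1-3-2. Scheduled 10%. Belmark agreement on 14-1-2-2: 14-1-3-2 not covered; Belmark agreement on 14-1-3-1: 14-1-3-2 not covered. → 10%.
Line D: passenger car → 14-3; battery-electric → 14-3-3; g.v.w. 3.2 t → 14-3-3-2. Scheduled 8%. Caledon agreement on 14-3: CTH not met. → 8%.
Sum: 13% + 22% + 10% + 8% = 53%.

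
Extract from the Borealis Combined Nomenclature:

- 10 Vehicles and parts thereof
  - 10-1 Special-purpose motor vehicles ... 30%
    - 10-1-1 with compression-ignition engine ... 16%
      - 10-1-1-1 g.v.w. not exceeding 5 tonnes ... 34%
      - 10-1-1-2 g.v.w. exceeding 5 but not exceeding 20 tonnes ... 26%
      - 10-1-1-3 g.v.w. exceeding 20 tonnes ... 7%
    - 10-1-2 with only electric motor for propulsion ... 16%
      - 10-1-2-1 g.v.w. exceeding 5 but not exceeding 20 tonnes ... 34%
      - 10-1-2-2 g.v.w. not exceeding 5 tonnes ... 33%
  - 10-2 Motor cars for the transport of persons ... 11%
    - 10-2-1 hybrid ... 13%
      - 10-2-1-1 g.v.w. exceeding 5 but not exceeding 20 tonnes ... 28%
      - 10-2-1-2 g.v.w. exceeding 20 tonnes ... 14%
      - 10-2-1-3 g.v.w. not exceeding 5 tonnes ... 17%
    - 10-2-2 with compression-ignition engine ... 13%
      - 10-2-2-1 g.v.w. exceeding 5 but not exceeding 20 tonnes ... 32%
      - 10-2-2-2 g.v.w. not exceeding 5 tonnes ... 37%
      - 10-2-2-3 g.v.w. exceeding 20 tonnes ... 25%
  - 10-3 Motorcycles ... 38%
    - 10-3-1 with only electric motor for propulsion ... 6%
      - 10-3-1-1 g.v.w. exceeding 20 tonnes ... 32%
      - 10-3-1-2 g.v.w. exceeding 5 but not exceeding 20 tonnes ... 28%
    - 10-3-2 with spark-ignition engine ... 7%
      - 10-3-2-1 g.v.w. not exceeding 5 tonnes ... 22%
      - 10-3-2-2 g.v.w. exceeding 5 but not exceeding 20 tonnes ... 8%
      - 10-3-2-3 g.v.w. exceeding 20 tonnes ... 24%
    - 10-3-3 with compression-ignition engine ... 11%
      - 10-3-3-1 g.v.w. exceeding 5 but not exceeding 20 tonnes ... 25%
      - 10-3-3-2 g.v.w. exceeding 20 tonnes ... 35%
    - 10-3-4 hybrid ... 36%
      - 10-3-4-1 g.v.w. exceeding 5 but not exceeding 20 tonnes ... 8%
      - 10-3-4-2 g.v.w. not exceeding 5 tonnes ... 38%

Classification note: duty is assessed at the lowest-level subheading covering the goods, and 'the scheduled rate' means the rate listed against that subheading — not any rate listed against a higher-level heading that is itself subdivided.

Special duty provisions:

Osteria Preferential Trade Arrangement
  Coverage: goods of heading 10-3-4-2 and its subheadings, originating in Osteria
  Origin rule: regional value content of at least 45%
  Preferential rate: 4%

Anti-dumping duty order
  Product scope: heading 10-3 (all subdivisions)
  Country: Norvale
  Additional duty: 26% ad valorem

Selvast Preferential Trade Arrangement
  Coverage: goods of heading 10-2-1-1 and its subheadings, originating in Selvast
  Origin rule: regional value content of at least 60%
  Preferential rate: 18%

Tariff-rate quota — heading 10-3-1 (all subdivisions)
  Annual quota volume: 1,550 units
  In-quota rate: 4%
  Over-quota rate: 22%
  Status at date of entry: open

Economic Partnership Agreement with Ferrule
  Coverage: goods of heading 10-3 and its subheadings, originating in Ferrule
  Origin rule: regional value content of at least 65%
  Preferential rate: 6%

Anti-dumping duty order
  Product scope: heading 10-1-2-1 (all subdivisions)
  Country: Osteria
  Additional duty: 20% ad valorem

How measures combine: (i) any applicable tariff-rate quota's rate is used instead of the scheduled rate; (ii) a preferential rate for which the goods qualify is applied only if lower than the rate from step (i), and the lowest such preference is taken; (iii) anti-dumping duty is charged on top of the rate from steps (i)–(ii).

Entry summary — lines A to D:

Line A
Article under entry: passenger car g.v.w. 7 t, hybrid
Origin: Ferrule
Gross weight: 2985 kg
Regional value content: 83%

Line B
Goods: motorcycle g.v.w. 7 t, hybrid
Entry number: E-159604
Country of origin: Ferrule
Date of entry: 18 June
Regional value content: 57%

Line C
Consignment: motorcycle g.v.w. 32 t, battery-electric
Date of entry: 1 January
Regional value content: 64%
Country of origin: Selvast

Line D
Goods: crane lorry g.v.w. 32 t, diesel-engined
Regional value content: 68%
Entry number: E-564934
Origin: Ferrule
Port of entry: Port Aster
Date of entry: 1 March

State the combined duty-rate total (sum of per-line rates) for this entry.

47%

Line A: passenger car → 10-2; hybrid → 10-2-1; g.v.w. 7 t → 10-2-1-1. Scheduled 28%. Ferrule agreement on 10-3: 10-2-1-1 not covered. → 28%.
Line B: motorcycle → 10-3; hybrid → 10-3-4; g.v.w. 7 t → 10-3-4-1. Scheduled 8%. Ferrule agreement on 10-3: RVC < 65%. → 8%.
Line C: motorcycle → 10-3; battery-electric → 10-3-1; g.v.w. 32 t → 10-3-1-1. Scheduled 32%. quota on 10-3-1 open → in-quota 4%; Selvast agreement on 10-2-1-1: 10-3-1-1 not covered. → 4%.
Line D: crane lorry → 10-1; diesel-engined → 10-1-1; g.v.w. 32 t → 10-1-1-3. Scheduled 7%. Ferrule agreement on 10-3: 10-1-1-3 not covered. → 7%.
Sum: 28% + 8% + 4% + 7% = 47%.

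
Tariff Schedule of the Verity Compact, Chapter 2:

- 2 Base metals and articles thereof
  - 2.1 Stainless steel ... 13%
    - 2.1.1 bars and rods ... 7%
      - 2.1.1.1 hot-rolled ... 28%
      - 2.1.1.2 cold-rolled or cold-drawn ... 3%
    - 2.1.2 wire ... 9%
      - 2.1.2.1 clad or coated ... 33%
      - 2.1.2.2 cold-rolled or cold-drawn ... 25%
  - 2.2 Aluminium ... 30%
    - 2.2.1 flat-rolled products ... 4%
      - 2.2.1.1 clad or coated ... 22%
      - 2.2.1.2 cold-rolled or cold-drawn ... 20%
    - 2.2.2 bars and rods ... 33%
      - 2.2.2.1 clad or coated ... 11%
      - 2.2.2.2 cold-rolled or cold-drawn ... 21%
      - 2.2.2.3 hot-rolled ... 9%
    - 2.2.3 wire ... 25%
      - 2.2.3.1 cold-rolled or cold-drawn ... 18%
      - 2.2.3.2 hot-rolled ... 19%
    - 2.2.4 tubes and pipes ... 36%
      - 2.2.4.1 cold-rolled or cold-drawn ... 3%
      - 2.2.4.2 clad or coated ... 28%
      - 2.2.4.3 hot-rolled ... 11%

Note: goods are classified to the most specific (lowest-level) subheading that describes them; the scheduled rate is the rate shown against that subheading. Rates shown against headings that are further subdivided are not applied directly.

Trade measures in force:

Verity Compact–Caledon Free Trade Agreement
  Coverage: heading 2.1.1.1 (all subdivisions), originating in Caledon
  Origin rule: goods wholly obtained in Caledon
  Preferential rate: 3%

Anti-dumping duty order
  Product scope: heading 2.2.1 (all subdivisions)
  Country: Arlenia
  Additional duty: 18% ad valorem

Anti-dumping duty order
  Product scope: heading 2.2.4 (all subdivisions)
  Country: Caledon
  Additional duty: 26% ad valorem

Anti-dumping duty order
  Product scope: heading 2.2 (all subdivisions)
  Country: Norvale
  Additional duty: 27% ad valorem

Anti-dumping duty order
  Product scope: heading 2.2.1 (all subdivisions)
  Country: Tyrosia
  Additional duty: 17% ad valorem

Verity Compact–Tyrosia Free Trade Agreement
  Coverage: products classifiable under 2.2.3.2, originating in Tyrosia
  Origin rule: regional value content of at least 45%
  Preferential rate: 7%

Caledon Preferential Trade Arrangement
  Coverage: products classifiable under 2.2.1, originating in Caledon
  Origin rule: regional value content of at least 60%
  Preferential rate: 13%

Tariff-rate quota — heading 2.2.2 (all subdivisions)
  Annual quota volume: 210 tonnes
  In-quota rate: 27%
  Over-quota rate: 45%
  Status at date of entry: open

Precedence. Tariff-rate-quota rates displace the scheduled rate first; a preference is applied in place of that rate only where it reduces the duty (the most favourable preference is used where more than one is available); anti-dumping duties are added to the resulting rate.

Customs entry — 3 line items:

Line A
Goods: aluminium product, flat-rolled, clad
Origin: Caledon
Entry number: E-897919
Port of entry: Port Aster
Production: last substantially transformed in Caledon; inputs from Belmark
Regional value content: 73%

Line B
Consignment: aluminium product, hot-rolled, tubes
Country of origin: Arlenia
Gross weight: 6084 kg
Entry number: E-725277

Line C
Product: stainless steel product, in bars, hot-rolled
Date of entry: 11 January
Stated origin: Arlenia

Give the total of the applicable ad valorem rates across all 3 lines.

52%

Line A: aluminium → 2.2; flat-rolled → 2.2.1; clad → 2.2.1.1. Scheduled 22%. Caledon agreement on 2.1.1.1: 2.2.1.1 not covered; Caledon agreement on 2.2.1: RVC ≥ 60% → 13% available; preferential 13%. → 13%.
Line B: aluminium → 2.2; tubes → 2.2.4; hot-rolled → 2.2.4.3. Scheduled 11%. No special measure applies. → 11%.
Line C: stainless steel → 2.1; in bars → 2.1.1; hot-rolled → 2.1.1.1. Scheduled 28%. No special measure applies. → 28%.
Sum: 13% + 11% + 28% = 52%.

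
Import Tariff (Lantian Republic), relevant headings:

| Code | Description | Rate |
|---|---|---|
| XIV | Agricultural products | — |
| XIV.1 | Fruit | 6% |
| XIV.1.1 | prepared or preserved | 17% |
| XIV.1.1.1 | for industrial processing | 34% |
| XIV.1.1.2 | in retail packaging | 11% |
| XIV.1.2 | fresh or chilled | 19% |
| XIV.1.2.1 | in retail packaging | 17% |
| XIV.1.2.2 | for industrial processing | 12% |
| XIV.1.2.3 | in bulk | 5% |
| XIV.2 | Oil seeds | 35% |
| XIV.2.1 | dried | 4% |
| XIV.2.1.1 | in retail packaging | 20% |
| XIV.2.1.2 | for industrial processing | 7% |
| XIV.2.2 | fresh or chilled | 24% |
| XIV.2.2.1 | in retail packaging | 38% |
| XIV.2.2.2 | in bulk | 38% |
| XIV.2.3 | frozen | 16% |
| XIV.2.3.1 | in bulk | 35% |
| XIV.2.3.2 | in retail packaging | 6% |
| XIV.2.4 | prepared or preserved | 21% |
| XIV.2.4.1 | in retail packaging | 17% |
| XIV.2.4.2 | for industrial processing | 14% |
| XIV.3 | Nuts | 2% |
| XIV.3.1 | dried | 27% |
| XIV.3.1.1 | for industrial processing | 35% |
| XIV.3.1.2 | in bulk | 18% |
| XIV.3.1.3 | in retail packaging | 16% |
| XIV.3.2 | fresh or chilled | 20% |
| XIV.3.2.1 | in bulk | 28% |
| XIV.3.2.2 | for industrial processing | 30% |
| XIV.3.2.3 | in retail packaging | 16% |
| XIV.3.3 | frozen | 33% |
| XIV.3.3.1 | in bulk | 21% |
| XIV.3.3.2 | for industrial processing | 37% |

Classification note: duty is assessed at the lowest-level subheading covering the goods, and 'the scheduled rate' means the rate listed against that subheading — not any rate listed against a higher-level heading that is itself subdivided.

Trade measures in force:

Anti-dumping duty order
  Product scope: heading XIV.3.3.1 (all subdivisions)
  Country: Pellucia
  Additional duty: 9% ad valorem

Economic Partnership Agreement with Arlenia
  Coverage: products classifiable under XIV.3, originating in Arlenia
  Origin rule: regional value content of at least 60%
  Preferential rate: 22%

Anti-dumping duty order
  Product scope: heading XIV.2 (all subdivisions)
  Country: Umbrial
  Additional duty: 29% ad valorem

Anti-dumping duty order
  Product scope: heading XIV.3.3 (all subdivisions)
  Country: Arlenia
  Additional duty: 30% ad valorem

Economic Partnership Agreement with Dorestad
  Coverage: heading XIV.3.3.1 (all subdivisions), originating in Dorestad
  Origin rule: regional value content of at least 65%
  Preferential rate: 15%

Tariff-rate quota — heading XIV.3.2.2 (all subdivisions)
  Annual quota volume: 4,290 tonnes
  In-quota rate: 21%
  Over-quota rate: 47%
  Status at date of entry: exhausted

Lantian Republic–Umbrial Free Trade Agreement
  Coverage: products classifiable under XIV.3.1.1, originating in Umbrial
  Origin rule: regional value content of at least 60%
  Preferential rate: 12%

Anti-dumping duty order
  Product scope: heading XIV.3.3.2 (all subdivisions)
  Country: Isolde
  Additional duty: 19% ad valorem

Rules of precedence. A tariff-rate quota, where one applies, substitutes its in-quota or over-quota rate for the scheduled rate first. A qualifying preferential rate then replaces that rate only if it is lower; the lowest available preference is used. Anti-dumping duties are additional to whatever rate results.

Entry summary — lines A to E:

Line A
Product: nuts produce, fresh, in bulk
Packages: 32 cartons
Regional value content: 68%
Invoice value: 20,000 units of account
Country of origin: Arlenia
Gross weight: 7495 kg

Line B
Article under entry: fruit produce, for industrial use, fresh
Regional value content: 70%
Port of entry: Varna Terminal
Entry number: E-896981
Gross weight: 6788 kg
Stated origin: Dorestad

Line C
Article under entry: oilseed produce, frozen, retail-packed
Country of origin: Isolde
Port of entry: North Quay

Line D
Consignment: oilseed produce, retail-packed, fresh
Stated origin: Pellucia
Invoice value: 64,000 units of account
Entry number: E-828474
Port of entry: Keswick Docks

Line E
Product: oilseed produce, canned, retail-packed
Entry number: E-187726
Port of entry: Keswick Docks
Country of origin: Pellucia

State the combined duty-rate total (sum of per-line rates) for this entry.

95%

Line A: nuts → XIV.3; fresh → XIV.3.2; in bulk → XIV.3.2.1. Scheduled 28%. Arlenia agreement on XIV.3: RVC ≥ 60% → 22% available; preferential 22%. → 22%.
Line B: fruit → XIV.1; fresh → XIV.1.2; for industrial use → XIV.1.2.2. Scheduled 12%. Dorestad agreement on XIV.3.3.1: XIV.1.2.2 not covered. → 12%.
Line C: oilseed → XIV.2; frozen → XIV.2.3; retail-packed → XIV.2.3.2. Scheduled 6%. No special measure applies. → 6%.
Line D: oilseed → XIV.2; fresh → XIV.2.2; retail-packed → XIV.2.2.1. Scheduled 38%. No special measure applies. → 38%.
Line E: oilseed → XIV.2; canned → XIV.2.4; retail-packed → XIV.2.4.1. Scheduled 17%. No special measure applies. → 17%.
Sum: 22% + 12% + 6% + 38% + 17% = 95%.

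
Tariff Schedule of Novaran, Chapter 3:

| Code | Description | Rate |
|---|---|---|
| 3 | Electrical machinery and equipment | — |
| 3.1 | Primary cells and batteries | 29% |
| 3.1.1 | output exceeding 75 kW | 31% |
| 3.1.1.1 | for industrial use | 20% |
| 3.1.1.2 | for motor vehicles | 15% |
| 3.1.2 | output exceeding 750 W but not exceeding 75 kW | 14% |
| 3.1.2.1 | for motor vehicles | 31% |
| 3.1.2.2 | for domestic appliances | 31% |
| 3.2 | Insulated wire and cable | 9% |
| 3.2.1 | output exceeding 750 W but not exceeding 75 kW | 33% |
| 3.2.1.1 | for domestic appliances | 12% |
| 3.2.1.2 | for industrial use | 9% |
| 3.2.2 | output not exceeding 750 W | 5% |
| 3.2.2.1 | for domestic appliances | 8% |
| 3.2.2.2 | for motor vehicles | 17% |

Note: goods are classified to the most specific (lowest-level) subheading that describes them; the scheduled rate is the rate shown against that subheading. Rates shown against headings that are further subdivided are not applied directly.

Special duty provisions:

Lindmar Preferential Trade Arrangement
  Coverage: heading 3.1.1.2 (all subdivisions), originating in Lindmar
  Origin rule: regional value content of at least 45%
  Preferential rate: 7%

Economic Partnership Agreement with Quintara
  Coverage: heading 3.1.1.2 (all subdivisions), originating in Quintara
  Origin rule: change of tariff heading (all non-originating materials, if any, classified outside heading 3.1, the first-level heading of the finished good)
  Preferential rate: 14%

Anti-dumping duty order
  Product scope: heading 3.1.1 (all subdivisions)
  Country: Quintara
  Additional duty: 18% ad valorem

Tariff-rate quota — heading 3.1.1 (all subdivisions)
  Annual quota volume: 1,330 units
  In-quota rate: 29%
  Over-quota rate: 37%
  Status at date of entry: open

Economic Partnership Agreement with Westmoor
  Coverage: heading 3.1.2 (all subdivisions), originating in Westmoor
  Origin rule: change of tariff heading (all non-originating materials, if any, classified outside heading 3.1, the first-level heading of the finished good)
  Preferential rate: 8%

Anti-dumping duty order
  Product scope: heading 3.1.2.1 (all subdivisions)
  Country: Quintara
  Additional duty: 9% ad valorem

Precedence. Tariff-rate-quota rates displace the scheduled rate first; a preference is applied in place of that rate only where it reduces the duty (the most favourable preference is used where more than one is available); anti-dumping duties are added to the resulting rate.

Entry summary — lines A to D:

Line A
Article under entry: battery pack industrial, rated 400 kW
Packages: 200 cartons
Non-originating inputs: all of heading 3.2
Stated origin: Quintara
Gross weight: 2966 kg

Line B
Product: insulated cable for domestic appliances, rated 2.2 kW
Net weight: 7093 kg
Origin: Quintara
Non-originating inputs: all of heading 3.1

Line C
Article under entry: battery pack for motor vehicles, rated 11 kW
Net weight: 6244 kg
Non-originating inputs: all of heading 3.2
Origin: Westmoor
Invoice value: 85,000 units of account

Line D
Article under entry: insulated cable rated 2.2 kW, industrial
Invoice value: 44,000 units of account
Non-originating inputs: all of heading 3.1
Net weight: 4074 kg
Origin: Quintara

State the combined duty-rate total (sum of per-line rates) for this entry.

Line A: battery pack → 3.1; rated 400 kW → 3.1.1; industrial → 3.1.1.1. Scheduled 20%. quota on 3.1.1 open → in-quota 29%; Quintara agreement on 3.1.1.2: 3.1.1.1 not covered; anti-dumping (Quintara, 3.1.1): +18%; total 29% + 18% = 47%. → 47%.
Line B: insulated cable → 3.2; rated 2.2 kW → 3.2.1; for domestic appliances → 3.2.1.1. Scheduled 12%. Quintara agreement on 3.1.1.2: 3.2.1.1 not covered. → 12%.
Line C: battery pack → 3.1; rated 11 kW → 3.1.2; for motor vehicles → 3.1.2.1. Scheduled 31%. Westmoor agreement on 3.1.2: CTH met → 8% available; preferential 8%. → 8%.
Line D: insulated cable → 3.2; rated 2.2 kW → 3.2.1; industrial → 3.2.1.2. Scheduled 9%. Quintara agreement on 3.1.1.2: 3.2.1.2 not covered. → 9%.
Sum: 47% + 12% + 8% + 9% = 76%.

76%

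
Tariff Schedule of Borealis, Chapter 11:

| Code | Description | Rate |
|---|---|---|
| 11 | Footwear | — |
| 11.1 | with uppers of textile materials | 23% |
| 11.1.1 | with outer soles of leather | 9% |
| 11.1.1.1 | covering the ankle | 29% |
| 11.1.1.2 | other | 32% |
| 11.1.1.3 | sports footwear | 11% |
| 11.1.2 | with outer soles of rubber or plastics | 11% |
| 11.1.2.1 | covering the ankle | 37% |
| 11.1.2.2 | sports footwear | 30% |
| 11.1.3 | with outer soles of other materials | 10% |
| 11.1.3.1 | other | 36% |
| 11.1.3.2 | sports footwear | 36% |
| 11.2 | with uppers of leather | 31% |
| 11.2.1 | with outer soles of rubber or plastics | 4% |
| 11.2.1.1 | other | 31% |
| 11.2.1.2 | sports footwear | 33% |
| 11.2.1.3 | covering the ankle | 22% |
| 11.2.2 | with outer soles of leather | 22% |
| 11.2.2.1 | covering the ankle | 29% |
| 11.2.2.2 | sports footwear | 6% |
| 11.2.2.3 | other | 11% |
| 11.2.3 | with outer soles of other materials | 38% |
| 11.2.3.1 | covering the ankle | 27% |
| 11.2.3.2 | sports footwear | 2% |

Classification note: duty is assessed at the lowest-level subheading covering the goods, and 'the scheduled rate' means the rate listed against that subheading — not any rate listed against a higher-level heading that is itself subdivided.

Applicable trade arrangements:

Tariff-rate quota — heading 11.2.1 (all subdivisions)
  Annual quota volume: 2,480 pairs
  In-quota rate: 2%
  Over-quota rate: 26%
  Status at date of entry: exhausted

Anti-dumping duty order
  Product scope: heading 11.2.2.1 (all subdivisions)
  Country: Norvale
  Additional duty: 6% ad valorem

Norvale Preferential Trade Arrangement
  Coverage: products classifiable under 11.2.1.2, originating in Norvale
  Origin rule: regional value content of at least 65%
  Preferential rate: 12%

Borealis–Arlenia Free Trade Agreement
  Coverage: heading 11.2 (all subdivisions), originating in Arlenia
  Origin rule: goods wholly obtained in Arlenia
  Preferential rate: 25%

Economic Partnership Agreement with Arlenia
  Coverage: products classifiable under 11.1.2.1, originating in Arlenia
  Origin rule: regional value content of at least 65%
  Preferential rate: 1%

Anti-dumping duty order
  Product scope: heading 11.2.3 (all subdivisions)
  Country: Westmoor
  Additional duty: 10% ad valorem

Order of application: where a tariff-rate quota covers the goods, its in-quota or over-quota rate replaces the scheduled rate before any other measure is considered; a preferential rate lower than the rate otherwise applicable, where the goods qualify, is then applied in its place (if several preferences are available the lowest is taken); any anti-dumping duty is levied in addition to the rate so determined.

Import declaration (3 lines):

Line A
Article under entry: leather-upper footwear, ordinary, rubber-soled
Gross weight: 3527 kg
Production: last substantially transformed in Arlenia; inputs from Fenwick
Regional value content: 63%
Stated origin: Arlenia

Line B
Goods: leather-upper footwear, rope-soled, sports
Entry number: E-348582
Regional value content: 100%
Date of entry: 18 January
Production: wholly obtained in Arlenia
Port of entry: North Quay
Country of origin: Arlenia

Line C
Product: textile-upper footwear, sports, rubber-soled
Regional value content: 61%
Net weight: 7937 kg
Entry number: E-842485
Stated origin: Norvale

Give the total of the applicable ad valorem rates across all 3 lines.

58%

Line A: leather-upper → 11.2; rubber-soled → 11.2.1; ordinary → 11.2.1.1. Scheduled 31%. quota on 11.2.1 exhausted → over-quota 26%; Arlenia agreement on 11.2: not wholly obtained; Arlenia agreement on 11.1.2.1: 11.2.1.1 not covered. → 26%.
Line B: leather-upper → 11.2; rope-soled → 11.2.3; sports → 11.2.3.2. Scheduled 2%. Arlenia agreement on 11.2: wholly obtained → 25% available; Arlenia agreement on 11.1.2.1: 11.2.3.2 not covered; preference 25% not lower than 2% → no reduction. → 2%.
Line C: textile-upper → 11.1; rubber-soled → 11.1.2; sports → 11.1.2.2. Scheduled 30%. Norvale agreement on 11.2.1.2: 11.1.2.2 not covered. → 30%.
Sum: 26% + 2% + 30% = 58%.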